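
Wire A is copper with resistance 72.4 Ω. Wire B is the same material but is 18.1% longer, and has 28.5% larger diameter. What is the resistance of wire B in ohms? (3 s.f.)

R ∝ L/d², so R_B/R_A = (1 + 18.1/100) × (1 + 28.5/100)⁻²
= 1.181 × 0.6056 = 0.7152
R_B = 0.7152 × 72.4 = 51.8 Ω

51.8 Ω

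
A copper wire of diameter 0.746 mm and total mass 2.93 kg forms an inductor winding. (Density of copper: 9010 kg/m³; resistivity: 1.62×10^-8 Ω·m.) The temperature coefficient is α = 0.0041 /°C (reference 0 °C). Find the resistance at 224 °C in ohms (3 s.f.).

52.9 Ω

A = π(d/2)² = π(3.7300e-04 m)² = 4.3709e-07 m²
L = m/(density·A) = 2.93/(9010×4.3709e-07) = 744 m
R = ρL/A = (1.62×10^-8)(744)/(4.3709e-07) = 27.58 Ω
R(224 °C) = 27.58 × (1 + 0.0041×224) = 52.9 Ω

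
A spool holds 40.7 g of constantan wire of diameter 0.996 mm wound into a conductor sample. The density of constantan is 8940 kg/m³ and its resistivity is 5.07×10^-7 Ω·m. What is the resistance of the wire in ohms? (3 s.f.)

A = π(d/2)² = π(4.9800e-04 m)² = 7.7913e-07 m²
L = m/(density·A) = 0.0407/(8940×7.7913e-07) = 5.843 m
R = ρL/A = (5.07×10^-7)(5.843)/(7.7913e-07) = 3.80 Ω

3.80 Ω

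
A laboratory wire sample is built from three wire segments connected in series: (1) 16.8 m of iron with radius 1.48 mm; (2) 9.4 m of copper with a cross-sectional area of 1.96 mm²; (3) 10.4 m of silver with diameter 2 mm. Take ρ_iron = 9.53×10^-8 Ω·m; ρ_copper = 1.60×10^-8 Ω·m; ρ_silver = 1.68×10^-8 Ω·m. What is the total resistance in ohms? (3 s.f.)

Seg 1: A = πr² = π(1.4800e-03 m)² = 6.881e-06 m²
R_1 = (9.53×10^-8)(16.8)/(6.881e-06) = 0.2327 Ω
Seg 2: A = 1.96 mm² = 1.960e-06 m²
R_2 = (1.60×10^-8)(9.4)/(1.960e-06) = 0.07673 Ω
Seg 3: A = π(d/2)² = π(1.0000e-03 m)² = 3.142e-06 m²
R_3 = (1.68×10^-8)(10.4)/(3.142e-06) = 0.05562 Ω
R_total = R_1 + R_2 + R_3 = 0.365 Ω

0.365 Ω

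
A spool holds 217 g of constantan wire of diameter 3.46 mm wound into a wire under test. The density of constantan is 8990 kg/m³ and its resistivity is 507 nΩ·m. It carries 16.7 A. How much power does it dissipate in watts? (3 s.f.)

38.6 W

ρ = 507 nΩ·m = 5.07×10^-7 Ω·m
A = π(d/2)² = π(1.7300e-03 m)² = 9.4025e-06 m²
L = m/(density·A) = 0.217/(8990×9.4025e-06) = 2.567 m
R = ρL/A = (5.07×10^-7)(2.567)/(9.4025e-06) = 0.1384 Ω
P = I²R = (16.7)² × 0.1384 = 38.6 W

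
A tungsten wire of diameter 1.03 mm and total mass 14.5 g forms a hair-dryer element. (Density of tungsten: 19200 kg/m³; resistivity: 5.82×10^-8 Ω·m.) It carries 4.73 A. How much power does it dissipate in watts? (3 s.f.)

1.42 W

A = π(d/2)² = π(5.1500e-04 m)² = 8.3323e-07 m²
L = m/(density·A) = 0.0145/(19200×8.3323e-07) = 0.9064 m
R = ρL/A = (5.82×10^-8)(0.9064)/(8.3323e-07) = 0.06331 Ω
P = I²R = (4.73)² × 0.06331 = 1.42 W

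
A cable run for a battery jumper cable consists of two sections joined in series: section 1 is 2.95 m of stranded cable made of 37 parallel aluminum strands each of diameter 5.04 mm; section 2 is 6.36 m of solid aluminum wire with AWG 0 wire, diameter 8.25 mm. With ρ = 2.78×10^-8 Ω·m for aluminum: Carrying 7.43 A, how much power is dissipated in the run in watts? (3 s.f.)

0.189 W

Section 1: A_strand = π(2.5200e-03)² = 1.995e-05 m²; R₁ = ρL/(N·A_s) = (2.78×10^-8)(2.95)/(37×1.995e-05) = 1.111×10^-4 Ω
Section 2: A = π(8.25/2 mm)² = π(4.1250e-03 m)² = 5.346e-05 m²
R₂ = (2.78×10^-8)(6.36)/(5.346e-05) = 0.003308 Ω
R = R₁ + R₂ = 0.003419 Ω
P = I²R = (7.43)² × 0.003419 = 0.189 W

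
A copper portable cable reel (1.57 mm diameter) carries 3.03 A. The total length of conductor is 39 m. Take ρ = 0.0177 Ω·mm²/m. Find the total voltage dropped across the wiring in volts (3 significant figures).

ρ = 0.0177 Ω·mm²/m = 1.77×10^-8 Ω·m
A = π(d/2)² = π(7.8500e-04 m)² = 1.936e-06 m²
R = ρL/A = (1.77×10^-8)(39)/(1.936e-06) = 0.3566 Ω
V = IR = 3.03 × 0.3566 = 1.08 V

1.08 V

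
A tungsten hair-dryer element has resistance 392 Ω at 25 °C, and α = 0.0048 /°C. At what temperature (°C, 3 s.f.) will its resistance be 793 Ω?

238 °C

R = R₀(1 + α(T − T₀)) ⇒ T = T₀ + (R/R₀ − 1)/α
T = 25 + (793/392 − 1)/0.0048 = 25 + (1.023)/0.0048 = 238 °C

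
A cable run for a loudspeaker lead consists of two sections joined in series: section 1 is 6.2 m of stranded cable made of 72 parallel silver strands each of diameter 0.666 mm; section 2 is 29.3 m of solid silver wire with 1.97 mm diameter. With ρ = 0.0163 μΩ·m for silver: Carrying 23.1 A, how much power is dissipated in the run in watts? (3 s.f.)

85.8 W

ρ = 0.0163 μΩ·m = 1.63×10^-8 Ω·m
Section 1: A_strand = π(3.3300e-04)² = 3.484e-07 m²; R₁ = ρL/(N·A_s) = (1.63×10^-8)(6.2)/(72×3.484e-07) = 0.004029 Ω
Section 2: A = π(d/2)² = π(9.8500e-04 m)² = 3.048e-06 m²
R₂ = (1.63×10^-8)(29.3)/(3.048e-06) = 0.1567 Ω
R = R₁ + R₂ = 0.1607 Ω
P = I²R = (23.1)² × 0.1607 = 85.8 W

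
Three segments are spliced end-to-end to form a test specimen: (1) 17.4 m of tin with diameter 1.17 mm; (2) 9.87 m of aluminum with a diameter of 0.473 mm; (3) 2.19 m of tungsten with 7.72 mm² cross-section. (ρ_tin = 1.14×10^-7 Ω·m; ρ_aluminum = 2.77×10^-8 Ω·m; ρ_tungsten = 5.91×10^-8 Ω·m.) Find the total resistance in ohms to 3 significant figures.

3.42 Ω

Seg 1: A = π(d/2)² = π(5.8500e-04 m)² = 1.075e-06 m²
R_1 = (1.14×10^-7)(17.4)/(1.075e-06) = 1.845 Ω
Seg 2: A = π(d/2)² = π(2.3650e-04 m)² = 1.757e-07 m²
R_2 = (2.77×10^-8)(9.87)/(1.757e-07) = 1.556 Ω
Seg 3: A = 7.72 mm² = 7.720e-06 m²
R_3 = (5.91×10^-8)(2.19)/(7.720e-06) = 0.01677 Ω
R_total = R_1 + R_2 + R_3 = 3.42 Ω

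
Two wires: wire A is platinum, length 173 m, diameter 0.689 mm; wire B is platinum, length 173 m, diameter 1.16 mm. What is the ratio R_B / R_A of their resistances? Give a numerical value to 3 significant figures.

0.353

R ∝ ρL/d², so R_B/R_A = (d_A/d_B)²
= (0.689/1.16)² = 0.353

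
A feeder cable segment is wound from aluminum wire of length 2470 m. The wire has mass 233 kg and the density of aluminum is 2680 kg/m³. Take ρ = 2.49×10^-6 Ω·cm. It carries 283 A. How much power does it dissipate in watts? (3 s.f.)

ρ = 2.49×10^-6 Ω·cm = 2.49×10^-8 Ω·m
A = m/(density·L) = 233/(2680×2470) = 3.5199e-05 m²
R = ρL/A = (2.49×10^-8)(2470)/(3.5199e-05) = 1.747 Ω
P = I²R = (283)² × 1.747 = 1.40×10^5 W

1.40×10^5 W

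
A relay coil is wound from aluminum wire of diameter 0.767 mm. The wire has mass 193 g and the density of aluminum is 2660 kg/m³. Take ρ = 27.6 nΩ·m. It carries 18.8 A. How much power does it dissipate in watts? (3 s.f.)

ρ = 27.6 nΩ·m = 2.76×10^-8 Ω·m
A = π(d/2)² = π(3.8350e-04 m)² = 4.6204e-07 m²
L = m/(density·A) = 0.193/(2660×4.6204e-07) = 157 m
R = ρL/A = (2.76×10^-8)(157)/(4.6204e-07) = 9.38 Ω
P = I²R = (18.8)² × 9.38 = 3320 W

3320 W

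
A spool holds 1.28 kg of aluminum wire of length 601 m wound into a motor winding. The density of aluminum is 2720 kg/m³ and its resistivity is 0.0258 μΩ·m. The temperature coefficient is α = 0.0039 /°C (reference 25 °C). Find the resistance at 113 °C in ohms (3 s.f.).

ρ = 0.0258 μΩ·m = 2.58×10^-8 Ω·m
A = m/(density·L) = 1.28/(2720×601) = 7.8301e-07 m²
R = ρL/A = (2.58×10^-8)(601)/(7.8301e-07) = 19.8 Ω
R(113 °C) = 19.8 × (1 + 0.0039×88) = 26.6 Ω

26.6 Ω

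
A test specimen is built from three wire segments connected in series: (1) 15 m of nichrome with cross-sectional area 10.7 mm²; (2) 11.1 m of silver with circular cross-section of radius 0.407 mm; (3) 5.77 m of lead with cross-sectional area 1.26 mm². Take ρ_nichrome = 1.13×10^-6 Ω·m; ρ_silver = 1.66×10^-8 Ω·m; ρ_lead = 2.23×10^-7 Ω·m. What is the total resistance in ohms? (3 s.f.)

2.96 Ω

Seg 1: A = 10.7 mm² = 1.070e-05 m²
R_1 = (1.13×10^-6)(15)/(1.070e-05) = 1.584 Ω
Seg 2: A = πr² = π(4.0700e-04 m)² = 5.204e-07 m²
R_2 = (1.66×10^-8)(11.1)/(5.204e-07) = 0.3541 Ω
Seg 3: A = 1.26 mm² = 1.260e-06 m²
R_3 = (2.23×10^-7)(5.77)/(1.260e-06) = 1.021 Ω
R_total = R_1 + R_2 + R_3 = 2.96 Ω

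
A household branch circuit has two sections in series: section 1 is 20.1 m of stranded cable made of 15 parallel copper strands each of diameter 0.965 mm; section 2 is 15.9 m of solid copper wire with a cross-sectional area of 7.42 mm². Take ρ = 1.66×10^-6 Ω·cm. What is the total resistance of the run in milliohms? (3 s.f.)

ρ = 1.66×10^-6 Ω·cm = 1.66×10^-8 Ω·m
Section 1: A_strand = π(4.8250e-04)² = 7.314e-07 m²; R₁ = ρL/(N·A_s) = (1.66×10^-8)(20.1)/(15×7.314e-07) = 0.03041 Ω
Section 2: A = 7.42 mm² = 7.420e-06 m²
R₂ = (1.66×10^-8)(15.9)/(7.420e-06) = 0.03557 Ω
R = R₁ + R₂ = 66.0 mΩ

66.0 mΩ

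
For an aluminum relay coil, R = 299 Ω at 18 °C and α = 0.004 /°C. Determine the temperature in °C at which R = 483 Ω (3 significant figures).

172 °C

R = R₀(1 + α(T − T₀)) ⇒ T = T₀ + (R/R₀ − 1)/α
T = 18 + (483/299 − 1)/0.004 = 18 + (0.6154)/0.004 = 172 °C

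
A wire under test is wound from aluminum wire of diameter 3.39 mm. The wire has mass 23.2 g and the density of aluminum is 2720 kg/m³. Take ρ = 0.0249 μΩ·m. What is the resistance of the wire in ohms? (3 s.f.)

0.00261 Ω

ρ = 0.0249 μΩ·m = 2.49×10^-8 Ω·m
A = π(d/2)² = π(1.6950e-03 m)² = 9.0259e-06 m²
L = m/(density·A) = 0.0232/(2720×9.0259e-06) = 0.945 m
R = ρL/A = (2.49×10^-8)(0.945)/(9.0259e-06) = 0.00261 Ω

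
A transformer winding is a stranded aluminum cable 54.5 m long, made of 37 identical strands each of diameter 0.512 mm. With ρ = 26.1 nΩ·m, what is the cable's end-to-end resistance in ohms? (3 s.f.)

0.187 Ω

ρ = 26.1 nΩ·m = 2.61×10^-8 Ω·m
A_strand = π(2.5600e-04 m)² = 2.059e-07 m²
R_strand = ρL/A = (2.61×10^-8)(54.5)/(2.059e-07) = 6.909 Ω
R_total = R_strand/N = 6.909/37 = 0.187 Ω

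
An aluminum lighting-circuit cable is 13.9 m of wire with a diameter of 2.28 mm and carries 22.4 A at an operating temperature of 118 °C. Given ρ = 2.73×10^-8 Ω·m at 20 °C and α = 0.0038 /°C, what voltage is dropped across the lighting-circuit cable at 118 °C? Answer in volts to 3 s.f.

A = π(d/2)² = π(1.1400e-03 m)² = 4.083e-06 m²
R₍20₎ = ρL/A = (2.73×10^-8)(13.9)/(4.083e-06) = 0.09294 Ω
R₍118₎ = R₍20₎(1 + αΔT) = 0.09294 × (1 + 0.0038×98) = 0.1276 Ω
V = IR = 22.4 × 0.1276 = 2.86 V

2.86 V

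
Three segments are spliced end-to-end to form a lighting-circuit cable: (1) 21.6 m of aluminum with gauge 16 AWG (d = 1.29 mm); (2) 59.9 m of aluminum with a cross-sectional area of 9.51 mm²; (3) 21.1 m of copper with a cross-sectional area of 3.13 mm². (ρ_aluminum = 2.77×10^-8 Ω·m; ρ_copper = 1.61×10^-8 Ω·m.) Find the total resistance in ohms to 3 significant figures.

Seg 1: A = π(1.29/2 mm)² = π(6.4500e-04 m)² = 1.307e-06 m²
R_1 = (2.77×10^-8)(21.6)/(1.307e-06) = 0.4578 Ω
Seg 2: A = 9.51 mm² = 9.510e-06 m²
R_2 = (2.77×10^-8)(59.9)/(9.510e-06) = 0.1745 Ω
Seg 3: A = 3.13 mm² = 3.130e-06 m²
R_3 = (1.61×10^-8)(21.1)/(3.130e-06) = 0.1085 Ω
R_total = R_1 + R_2 + R_3 = 0.741 Ω

0.741 Ω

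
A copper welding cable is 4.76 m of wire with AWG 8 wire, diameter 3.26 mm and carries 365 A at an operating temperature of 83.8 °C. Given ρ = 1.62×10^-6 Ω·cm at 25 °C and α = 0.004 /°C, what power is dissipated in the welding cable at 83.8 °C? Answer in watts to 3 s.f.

1520 W

ρ = 1.62×10^-6 Ω·cm = 1.62×10^-8 Ω·m
A = π(3.26/2 mm)² = π(1.6300e-03 m)² = 8.347e-06 m²
R₍25₎ = ρL/A = (1.62×10^-8)(4.76)/(8.347e-06) = 0.009238 Ω
R₍83.8₎ = R₍25₎(1 + αΔT) = 0.009238 × (1 + 0.004×58.8) = 0.01141 Ω
P = I²R = (365)² × 0.01141 = 1520 W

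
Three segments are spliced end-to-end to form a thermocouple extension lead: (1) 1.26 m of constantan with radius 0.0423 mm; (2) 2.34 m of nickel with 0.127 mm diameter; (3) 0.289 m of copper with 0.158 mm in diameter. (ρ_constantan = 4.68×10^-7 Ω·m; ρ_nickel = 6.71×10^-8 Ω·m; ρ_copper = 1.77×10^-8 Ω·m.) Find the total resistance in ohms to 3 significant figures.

Seg 1: A = πr² = π(4.2300e-05 m)² = 5.621e-09 m²
R_1 = (4.68×10^-7)(1.26)/(5.621e-09) = 104.9 Ω
Seg 2: A = π(d/2)² = π(6.3500e-05 m)² = 1.267e-08 m²
R_2 = (6.71×10^-8)(2.34)/(1.267e-08) = 12.39 Ω
Seg 3: A = π(d/2)² = π(7.9000e-05 m)² = 1.961e-08 m²
R_3 = (1.77×10^-8)(0.289)/(1.961e-08) = 0.2609 Ω
R_total = R_1 + R_2 + R_3 = 118 Ω

118 Ω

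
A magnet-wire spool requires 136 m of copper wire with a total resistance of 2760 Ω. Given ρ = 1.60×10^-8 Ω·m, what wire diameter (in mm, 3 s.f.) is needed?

0.0317 mm

A = ρL/R = (1.60×10^-8)(136)/(2760) = 7.884e-10 m²
d = 2√(A/π) = 3.168e-05 m = 0.0317 mm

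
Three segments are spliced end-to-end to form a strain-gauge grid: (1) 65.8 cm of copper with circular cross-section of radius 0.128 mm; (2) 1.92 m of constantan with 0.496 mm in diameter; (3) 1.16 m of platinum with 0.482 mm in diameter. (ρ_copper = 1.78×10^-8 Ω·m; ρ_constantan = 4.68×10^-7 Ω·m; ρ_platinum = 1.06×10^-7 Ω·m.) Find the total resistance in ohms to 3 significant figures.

Seg 1: A = πr² = π(1.2800e-04 m)² = 5.147e-08 m²
R_1 = (1.78×10^-8)(0.658)/(5.147e-08) = 0.2275 Ω
Seg 2: A = π(d/2)² = π(2.4800e-04 m)² = 1.932e-07 m²
R_2 = (4.68×10^-7)(1.92)/(1.932e-07) = 4.65 Ω
Seg 3: A = π(d/2)² = π(2.4100e-04 m)² = 1.825e-07 m²
R_3 = (1.06×10^-7)(1.16)/(1.825e-07) = 0.6739 Ω
R_total = R_1 + R_2 + R_3 = 5.55 Ω

5.55 Ω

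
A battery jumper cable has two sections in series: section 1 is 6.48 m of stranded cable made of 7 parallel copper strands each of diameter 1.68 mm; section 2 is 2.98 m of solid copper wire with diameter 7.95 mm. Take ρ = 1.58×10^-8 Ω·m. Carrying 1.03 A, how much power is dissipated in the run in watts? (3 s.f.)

Section 1: A_strand = π(8.4000e-04)² = 2.217e-06 m²; R₁ = ρL/(N·A_s) = (1.58×10^-8)(6.48)/(7×2.217e-06) = 0.006598 Ω
Section 2: A = π(d/2)² = π(3.9750e-03 m)² = 4.964e-05 m²
R₂ = (1.58×10^-8)(2.98)/(4.964e-05) = 9.485×10^-4 Ω
R = R₁ + R₂ = 0.007547 Ω
P = I²R = (1.03)² × 0.007547 = 0.00801 W

0.00801 W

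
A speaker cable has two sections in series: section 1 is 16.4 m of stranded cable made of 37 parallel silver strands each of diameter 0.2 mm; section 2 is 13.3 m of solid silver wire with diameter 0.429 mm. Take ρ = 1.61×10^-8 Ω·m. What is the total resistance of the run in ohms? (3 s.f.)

1.71 Ω

Section 1: A_strand = π(1.0000e-04)² = 3.142e-08 m²; R₁ = ρL/(N·A_s) = (1.61×10^-8)(16.4)/(37×3.142e-08) = 0.2272 Ω
Section 2: A = π(d/2)² = π(2.1450e-04 m)² = 1.445e-07 m²
R₂ = (1.61×10^-8)(13.3)/(1.445e-07) = 1.481 Ω
R = R₁ + R₂ = 1.71 Ω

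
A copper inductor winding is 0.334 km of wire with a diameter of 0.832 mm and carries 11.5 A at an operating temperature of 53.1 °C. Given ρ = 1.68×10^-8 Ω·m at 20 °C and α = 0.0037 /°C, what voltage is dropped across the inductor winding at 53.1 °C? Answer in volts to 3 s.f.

133 V

A = π(d/2)² = π(4.1600e-04 m)² = 5.437e-07 m²
R₍20₎ = ρL/A = (1.68×10^-8)(334)/(5.437e-07) = 10.32 Ω
R₍53.1₎ = R₍20₎(1 + αΔT) = 10.32 × (1 + 0.0037×33.1) = 11.58 Ω
V = IR = 11.5 × 11.58 = 133 V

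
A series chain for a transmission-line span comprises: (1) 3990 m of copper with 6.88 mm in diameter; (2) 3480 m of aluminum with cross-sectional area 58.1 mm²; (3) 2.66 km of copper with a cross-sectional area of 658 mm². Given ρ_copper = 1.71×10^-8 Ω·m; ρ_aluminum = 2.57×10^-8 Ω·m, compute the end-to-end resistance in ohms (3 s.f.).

Seg 1: A = π(d/2)² = π(3.4400e-03 m)² = 3.718e-05 m²
R_1 = (1.71×10^-8)(3990)/(3.718e-05) = 1.835 Ω
Seg 2: A = 58.1 mm² = 5.810e-05 m²
R_2 = (2.57×10^-8)(3480)/(5.810e-05) = 1.539 Ω
Seg 3: A = 658 mm² = 6.580e-04 m²
R_3 = (1.71×10^-8)(2660)/(6.580e-04) = 0.06913 Ω
R_total = R_1 + R_2 + R_3 = 3.44 Ω

3.44 Ω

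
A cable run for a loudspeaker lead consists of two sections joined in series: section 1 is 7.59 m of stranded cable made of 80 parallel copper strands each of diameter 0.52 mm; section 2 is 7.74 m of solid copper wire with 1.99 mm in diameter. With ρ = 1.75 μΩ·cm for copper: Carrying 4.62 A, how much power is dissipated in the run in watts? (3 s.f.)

ρ = 1.75 μΩ·cm = 1.75×10^-8 Ω·m
Section 1: A_strand = π(2.6000e-04)² = 2.124e-07 m²; R₁ = ρL/(N·A_s) = (1.75×10^-8)(7.59)/(80×2.124e-07) = 0.007818 Ω
Section 2: A = π(d/2)² = π(9.9500e-04 m)² = 3.110e-06 m²
R₂ = (1.75×10^-8)(7.74)/(3.110e-06) = 0.04355 Ω
R = R₁ + R₂ = 0.05137 Ω
P = I²R = (4.62)² × 0.05137 = 1.10 W

1.10 W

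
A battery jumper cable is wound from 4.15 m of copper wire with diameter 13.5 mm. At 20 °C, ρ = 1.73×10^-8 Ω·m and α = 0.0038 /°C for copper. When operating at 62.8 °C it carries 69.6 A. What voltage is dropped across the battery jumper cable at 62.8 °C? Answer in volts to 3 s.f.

0.0406 V

A = π(d/2)² = π(6.7500e-03 m)² = 1.431e-04 m²
R₍20₎ = ρL/A = (1.73×10^-8)(4.15)/(1.431e-04) = 5.016×10^-4 Ω
R₍62.8₎ = R₍20₎(1 + αΔT) = 5.016×10^-4 × (1 + 0.0038×42.8) = 5.832×10^-4 Ω
V = IR = 69.6 × 5.832×10^-4 = 0.0406 V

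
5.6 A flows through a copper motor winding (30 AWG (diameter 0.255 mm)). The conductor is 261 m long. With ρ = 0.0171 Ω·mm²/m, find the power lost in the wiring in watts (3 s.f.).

2740 W

ρ = 0.0171 Ω·mm²/m = 1.71×10^-8 Ω·m
A = π(0.255/2 mm)² = π(1.2750e-04 m)² = 5.107e-08 m²
R = ρL/A = (1.71×10^-8)(261)/(5.107e-08) = 87.39 Ω
P = I²R = (5.6)² × 87.39 = 2740 W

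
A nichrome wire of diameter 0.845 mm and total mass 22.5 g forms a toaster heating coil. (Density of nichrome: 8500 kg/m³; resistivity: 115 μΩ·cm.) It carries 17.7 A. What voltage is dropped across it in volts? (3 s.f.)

ρ = 115 μΩ·cm = 1.15×10^-6 Ω·m
A = π(d/2)² = π(4.2250e-04 m)² = 5.6079e-07 m²
L = m/(density·A) = 0.0225/(8500×5.6079e-07) = 4.72 m
R = ρL/A = (1.15×10^-6)(4.72)/(5.6079e-07) = 9.68 Ω
V = IR = 17.7 × 9.68 = 171 V

171 V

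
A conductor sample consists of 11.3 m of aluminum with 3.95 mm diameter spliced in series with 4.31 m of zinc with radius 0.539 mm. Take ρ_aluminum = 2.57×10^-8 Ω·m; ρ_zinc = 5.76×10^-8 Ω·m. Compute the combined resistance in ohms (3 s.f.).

Segment 1: A = π(d/2)² = π(1.9750e-03 m)² = 1.225e-05 m²
R₁ = ρL/A = (2.57×10^-8)(11.3)/(1.225e-05) = 0.0237 Ω
Segment 2: A = πr² = π(5.3900e-04 m)² = 9.127e-07 m²
R₂ = (5.76×10^-8)(4.31)/(9.127e-07) = 0.272 Ω
R = R₁ + R₂ = 0.296 Ω

0.296 Ω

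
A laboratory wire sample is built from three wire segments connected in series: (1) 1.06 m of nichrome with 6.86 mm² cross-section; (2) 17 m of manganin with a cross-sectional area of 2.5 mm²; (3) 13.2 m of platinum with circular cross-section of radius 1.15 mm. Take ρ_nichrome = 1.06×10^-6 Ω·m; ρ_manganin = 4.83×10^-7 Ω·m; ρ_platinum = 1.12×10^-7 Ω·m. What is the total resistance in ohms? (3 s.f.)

3.80 Ω

Seg 1: A = 6.86 mm² = 6.860e-06 m²
R_1 = (1.06×10^-6)(1.06)/(6.860e-06) = 0.1638 Ω
Seg 2: A = 2.5 mm² = 2.500e-06 m²
R_2 = (4.83×10^-7)(17)/(2.500e-06) = 3.284 Ω
Seg 3: A = πr² = π(1.1500e-03 m)² = 4.155e-06 m²
R_3 = (1.12×10^-7)(13.2)/(4.155e-06) = 0.3558 Ω
R_total = R_1 + R_2 + R_3 = 3.80 Ω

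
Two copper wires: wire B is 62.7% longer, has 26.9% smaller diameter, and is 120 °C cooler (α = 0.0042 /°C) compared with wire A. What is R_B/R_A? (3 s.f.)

R ∝ ρL/d² with ρ ∝ (1+αΔT), so R_B/R_A = (1 + 62.7/100) × (1 − 26.9/100)⁻² × (1 − 0.0042×120)
= 1.627 × 1.871 × 0.496 = 1.51

1.51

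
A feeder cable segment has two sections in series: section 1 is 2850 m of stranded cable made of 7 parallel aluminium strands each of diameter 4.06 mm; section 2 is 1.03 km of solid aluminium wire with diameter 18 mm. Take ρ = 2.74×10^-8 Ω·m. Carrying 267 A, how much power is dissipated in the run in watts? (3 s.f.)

Section 1: A_strand = π(2.0300e-03)² = 1.295e-05 m²; R₁ = ρL/(N·A_s) = (2.74×10^-8)(2850)/(7×1.295e-05) = 0.8617 Ω
Section 2: A = π(d/2)² = π(9.0000e-03 m)² = 2.545e-04 m²
R₂ = (2.74×10^-8)(1030)/(2.545e-04) = 0.1109 Ω
R = R₁ + R₂ = 0.9726 Ω
P = I²R = (267)² × 0.9726 = 69300 W

69300 W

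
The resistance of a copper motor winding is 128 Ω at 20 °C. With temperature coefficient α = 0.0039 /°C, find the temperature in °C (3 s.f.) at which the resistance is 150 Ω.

R = R₀(1 + α(T − T₀)) ⇒ T = T₀ + (R/R₀ − 1)/α
T = 20 + (150/128 − 1)/0.0039 = 20 + (0.1719)/0.0039 = 64.1 °C

64.1 °C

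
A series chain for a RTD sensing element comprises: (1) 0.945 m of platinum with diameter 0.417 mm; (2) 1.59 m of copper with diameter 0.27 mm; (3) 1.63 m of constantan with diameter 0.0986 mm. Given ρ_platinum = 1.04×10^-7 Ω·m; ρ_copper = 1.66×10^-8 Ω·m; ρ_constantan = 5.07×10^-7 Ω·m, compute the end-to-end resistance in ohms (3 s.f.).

Seg 1: A = π(d/2)² = π(2.0850e-04 m)² = 1.366e-07 m²
R_1 = (1.04×10^-7)(0.945)/(1.366e-07) = 0.7196 Ω
Seg 2: A = π(d/2)² = π(1.3500e-04 m)² = 5.726e-08 m²
R_2 = (1.66×10^-8)(1.59)/(5.726e-08) = 0.461 Ω
Seg 3: A = π(d/2)² = π(4.9300e-05 m)² = 7.636e-09 m²
R_3 = (5.07×10^-7)(1.63)/(7.636e-09) = 108.2 Ω
R_total = R_1 + R_2 + R_3 = 109 Ω

109 Ω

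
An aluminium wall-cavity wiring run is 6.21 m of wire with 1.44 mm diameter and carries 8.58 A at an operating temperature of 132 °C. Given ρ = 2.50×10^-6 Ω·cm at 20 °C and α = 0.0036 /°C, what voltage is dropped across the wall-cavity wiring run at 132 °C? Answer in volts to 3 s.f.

ρ = 2.50×10^-6 Ω·cm = 2.50×10^-8 Ω·m
A = π(d/2)² = π(7.2000e-04 m)² = 1.629e-06 m²
R₍20₎ = ρL/A = (2.50×10^-8)(6.21)/(1.629e-06) = 0.09533 Ω
R₍132₎ = R₍20₎(1 + αΔT) = 0.09533 × (1 + 0.0036×112) = 0.1338 Ω
V = IR = 8.58 × 0.1338 = 1.15 V

1.15 V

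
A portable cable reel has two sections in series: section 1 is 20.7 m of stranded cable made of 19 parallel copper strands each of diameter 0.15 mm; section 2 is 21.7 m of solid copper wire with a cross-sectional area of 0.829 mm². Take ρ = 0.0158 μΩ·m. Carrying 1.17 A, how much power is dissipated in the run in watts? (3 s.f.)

1.90 W

ρ = 0.0158 μΩ·m = 1.58×10^-8 Ω·m
Section 1: A_strand = π(7.5000e-05)² = 1.767e-08 m²; R₁ = ρL/(N·A_s) = (1.58×10^-8)(20.7)/(19×1.767e-08) = 0.9741 Ω
Section 2: A = 0.829 mm² = 8.290e-07 m²
R₂ = (1.58×10^-8)(21.7)/(8.290e-07) = 0.4136 Ω
R = R₁ + R₂ = 1.388 Ω
P = I²R = (1.17)² × 1.388 = 1.90 W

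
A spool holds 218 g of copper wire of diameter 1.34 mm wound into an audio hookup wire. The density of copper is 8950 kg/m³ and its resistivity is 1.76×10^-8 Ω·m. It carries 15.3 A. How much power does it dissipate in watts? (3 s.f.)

50.5 W

A = π(d/2)² = π(6.7000e-04 m)² = 1.4103e-06 m²
L = m/(density·A) = 0.218/(8950×1.4103e-06) = 17.27 m
R = ρL/A = (1.76×10^-8)(17.27)/(1.4103e-06) = 0.2155 Ω
P = I²R = (15.3)² × 0.2155 = 50.5 W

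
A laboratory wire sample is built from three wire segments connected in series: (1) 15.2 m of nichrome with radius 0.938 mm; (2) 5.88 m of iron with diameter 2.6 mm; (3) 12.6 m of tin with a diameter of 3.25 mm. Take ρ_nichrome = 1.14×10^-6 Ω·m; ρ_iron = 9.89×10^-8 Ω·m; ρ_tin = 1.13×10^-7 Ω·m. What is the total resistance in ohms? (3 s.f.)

Seg 1: A = πr² = π(9.3800e-04 m)² = 2.764e-06 m²
R_1 = (1.14×10^-6)(15.2)/(2.764e-06) = 6.269 Ω
Seg 2: A = π(d/2)² = π(1.3000e-03 m)² = 5.309e-06 m²
R_2 = (9.89×10^-8)(5.88)/(5.309e-06) = 0.1095 Ω
Seg 3: A = π(d/2)² = π(1.6250e-03 m)² = 8.296e-06 m²
R_3 = (1.13×10^-7)(12.6)/(8.296e-06) = 0.1716 Ω
R_total = R_1 + R_2 + R_3 = 6.55 Ω

6.55 Ω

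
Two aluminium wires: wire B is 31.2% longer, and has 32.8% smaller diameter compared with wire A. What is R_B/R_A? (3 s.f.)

2.91

R ∝ L/d², so R_B/R_A = (1 + 31.2/100) × (1 − 32.8/100)⁻²
= 1.312 × 2.214 = 2.91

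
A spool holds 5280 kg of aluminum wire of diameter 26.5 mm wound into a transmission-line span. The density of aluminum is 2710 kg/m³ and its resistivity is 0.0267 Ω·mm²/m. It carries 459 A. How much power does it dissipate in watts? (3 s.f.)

ρ = 0.0267 Ω·mm²/m = 2.67×10^-8 Ω·m
A = π(d/2)² = π(1.3250e-02 m)² = 5.5155e-04 m²
L = m/(density·A) = 5280/(2710×5.5155e-04) = 3533 m
R = ρL/A = (2.67×10^-8)(3533)/(5.5155e-04) = 0.171 Ω
P = I²R = (459)² × 0.171 = 36000 W

36000 W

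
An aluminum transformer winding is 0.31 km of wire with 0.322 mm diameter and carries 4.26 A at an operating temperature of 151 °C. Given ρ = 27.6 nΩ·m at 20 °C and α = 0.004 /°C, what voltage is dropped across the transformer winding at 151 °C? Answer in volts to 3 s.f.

682 V

ρ = 27.6 nΩ·m = 2.76×10^-8 Ω·m
A = π(d/2)² = π(1.6100e-04 m)² = 8.143e-08 m²
R₍20₎ = ρL/A = (2.76×10^-8)(310)/(8.143e-08) = 105.1 Ω
R₍151₎ = R₍20₎(1 + αΔT) = 105.1 × (1 + 0.004×131) = 160.1 Ω
V = IR = 4.26 × 160.1 = 682 V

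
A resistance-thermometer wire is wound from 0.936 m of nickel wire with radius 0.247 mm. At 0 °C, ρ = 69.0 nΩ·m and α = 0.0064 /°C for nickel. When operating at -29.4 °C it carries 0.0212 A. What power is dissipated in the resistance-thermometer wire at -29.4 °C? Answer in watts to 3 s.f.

ρ = 69.0 nΩ·m = 6.90×10^-8 Ω·m
A = πr² = π(2.4700e-04 m)² = 1.917e-07 m²
R₍0₎ = ρL/A = (6.90×10^-8)(0.936)/(1.917e-07) = 0.337 Ω
R₍-29.4₎ = R₍0₎(1 + αΔT) = 0.337 × (1 + 0.0064×-29.4) = 0.2736 Ω
P = I²R = (0.0212)² × 0.2736 = 1.23×10^-4 W

1.23×10^-4 W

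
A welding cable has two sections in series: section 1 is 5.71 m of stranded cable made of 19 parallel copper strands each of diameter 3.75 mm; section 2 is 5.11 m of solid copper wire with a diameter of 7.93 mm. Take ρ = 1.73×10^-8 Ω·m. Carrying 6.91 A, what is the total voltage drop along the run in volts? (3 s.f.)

Section 1: A_strand = π(1.8750e-03)² = 1.104e-05 m²; R₁ = ρL/(N·A_s) = (1.73×10^-8)(5.71)/(19×1.104e-05) = 4.707×10^-4 Ω
Section 2: A = π(d/2)² = π(3.9650e-03 m)² = 4.939e-05 m²
R₂ = (1.73×10^-8)(5.11)/(4.939e-05) = 0.00179 Ω
R = R₁ + R₂ = 0.002261 Ω
V = IR = 6.91 × 0.002261 = 0.0156 V

0.0156 V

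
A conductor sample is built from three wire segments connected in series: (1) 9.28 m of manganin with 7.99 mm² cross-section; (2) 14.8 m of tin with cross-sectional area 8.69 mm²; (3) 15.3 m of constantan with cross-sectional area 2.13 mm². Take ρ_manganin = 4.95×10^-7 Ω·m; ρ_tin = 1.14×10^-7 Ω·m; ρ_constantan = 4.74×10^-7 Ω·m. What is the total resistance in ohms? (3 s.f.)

4.17 Ω

Seg 1: A = 7.99 mm² = 7.990e-06 m²
R_1 = (4.95×10^-7)(9.28)/(7.990e-06) = 0.5749 Ω
Seg 2: A = 8.69 mm² = 8.690e-06 m²
R_2 = (1.14×10^-7)(14.8)/(8.690e-06) = 0.1942 Ω
Seg 3: A = 2.13 mm² = 2.130e-06 m²
R_3 = (4.74×10^-7)(15.3)/(2.130e-06) = 3.405 Ω
R_total = R_1 + R_2 + R_3 = 4.17 Ω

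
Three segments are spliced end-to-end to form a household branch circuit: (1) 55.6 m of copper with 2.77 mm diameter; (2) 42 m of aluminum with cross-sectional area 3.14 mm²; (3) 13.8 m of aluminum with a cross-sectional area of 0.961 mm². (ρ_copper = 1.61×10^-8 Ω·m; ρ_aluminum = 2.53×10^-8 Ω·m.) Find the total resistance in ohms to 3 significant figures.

0.850 Ω

Seg 1: A = π(d/2)² = π(1.3850e-03 m)² = 6.026e-06 m²
R_1 = (1.61×10^-8)(55.6)/(6.026e-06) = 0.1485 Ω
Seg 2: A = 3.14 mm² = 3.140e-06 m²
R_2 = (2.53×10^-8)(42)/(3.140e-06) = 0.3384 Ω
Seg 3: A = 0.961 mm² = 9.610e-07 m²
R_3 = (2.53×10^-8)(13.8)/(9.610e-07) = 0.3633 Ω
R_total = R_1 + R_2 + R_3 = 0.850 Ω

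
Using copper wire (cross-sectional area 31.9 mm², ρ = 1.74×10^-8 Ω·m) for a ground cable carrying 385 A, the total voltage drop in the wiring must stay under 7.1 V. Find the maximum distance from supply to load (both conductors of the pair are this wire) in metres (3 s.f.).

16.9 m

A = 31.9 mm² = 3.190e-05 m²
L_max = V_max·A/(2·ρI) = (7.1)(3.190e-05)/(2×1.74×10^-8×385) = 16.9 m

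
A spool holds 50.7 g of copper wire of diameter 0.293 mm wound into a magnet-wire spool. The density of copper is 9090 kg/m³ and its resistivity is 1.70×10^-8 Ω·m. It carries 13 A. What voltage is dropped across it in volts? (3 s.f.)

271 V

A = π(d/2)² = π(1.4650e-04 m)² = 6.7426e-08 m²
L = m/(density·A) = 0.0507/(9090×6.7426e-08) = 82.72 m
R = ρL/A = (1.70×10^-8)(82.72)/(6.7426e-08) = 20.86 Ω
V = IR = 13 × 20.86 = 271 V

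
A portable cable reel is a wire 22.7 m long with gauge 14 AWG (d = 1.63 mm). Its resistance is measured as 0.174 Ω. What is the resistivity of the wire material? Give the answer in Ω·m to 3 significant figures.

1.60×10^-8 Ω·m

A = π(1.63/2 mm)² = π(8.1500e-04 m)² = 2.087e-06 m²
ρ = RA/L = (0.174)(2.087e-06)/(22.7) = 1.60×10^-8 Ω·m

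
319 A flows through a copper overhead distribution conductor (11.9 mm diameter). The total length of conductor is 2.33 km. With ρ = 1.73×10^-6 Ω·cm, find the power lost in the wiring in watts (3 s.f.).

ρ = 1.73×10^-6 Ω·cm = 1.73×10^-8 Ω·m
A = π(d/2)² = π(5.9500e-03 m)² = 1.112e-04 m²
R = ρL/A = (1.73×10^-8)(2330)/(1.112e-04) = 0.3624 Ω
P = I²R = (319)² × 0.3624 = 36900 W

36900 W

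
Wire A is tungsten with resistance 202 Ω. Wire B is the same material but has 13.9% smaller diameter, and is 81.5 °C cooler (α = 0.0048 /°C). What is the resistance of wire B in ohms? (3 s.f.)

R ∝ ρL/d² with ρ ∝ (1+αΔT), so R_B/R_A = (1 − 13.9/100)⁻² × (1 − 0.0048×81.5)
= 1.349 × 0.6088 = 0.8212
R_B = 0.8212 × 202 = 166 Ω

166 Ω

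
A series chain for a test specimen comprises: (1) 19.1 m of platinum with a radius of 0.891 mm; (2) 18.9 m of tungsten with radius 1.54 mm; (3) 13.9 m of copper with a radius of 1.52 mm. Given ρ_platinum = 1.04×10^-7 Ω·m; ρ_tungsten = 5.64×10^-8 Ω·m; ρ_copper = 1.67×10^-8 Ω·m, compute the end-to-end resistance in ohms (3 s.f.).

0.972 Ω

Seg 1: A = πr² = π(8.9100e-04 m)² = 2.494e-06 m²
R_1 = (1.04×10^-7)(19.1)/(2.494e-06) = 0.7965 Ω
Seg 2: A = πr² = π(1.5400e-03 m)² = 7.451e-06 m²
R_2 = (5.64×10^-8)(18.9)/(7.451e-06) = 0.1431 Ω
Seg 3: A = πr² = π(1.5200e-03 m)² = 7.258e-06 m²
R_3 = (1.67×10^-8)(13.9)/(7.258e-06) = 0.03198 Ω
R_total = R_1 + R_2 + R_3 = 0.972 Ω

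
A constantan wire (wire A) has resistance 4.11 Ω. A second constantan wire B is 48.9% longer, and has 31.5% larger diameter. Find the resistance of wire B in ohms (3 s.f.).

3.54 Ω

R ∝ L/d², so R_B/R_A = (1 + 48.9/100) × (1 + 31.5/100)⁻²
= 1.489 × 0.5783 = 0.8611
R_B = 0.8611 × 4.11 = 3.54 Ω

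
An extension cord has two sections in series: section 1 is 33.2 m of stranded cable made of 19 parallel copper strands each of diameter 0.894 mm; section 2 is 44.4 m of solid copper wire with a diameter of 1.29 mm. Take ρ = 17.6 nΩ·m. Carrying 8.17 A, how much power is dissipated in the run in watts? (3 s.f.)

43.2 W

ρ = 17.6 nΩ·m = 1.76×10^-8 Ω·m
Section 1: A_strand = π(4.4700e-04)² = 6.277e-07 m²; R₁ = ρL/(N·A_s) = (1.76×10^-8)(33.2)/(19×6.277e-07) = 0.04899 Ω
Section 2: A = π(d/2)² = π(6.4500e-04 m)² = 1.307e-06 m²
R₂ = (1.76×10^-8)(44.4)/(1.307e-06) = 0.5979 Ω
R = R₁ + R₂ = 0.6469 Ω
P = I²R = (8.17)² × 0.6469 = 43.2 W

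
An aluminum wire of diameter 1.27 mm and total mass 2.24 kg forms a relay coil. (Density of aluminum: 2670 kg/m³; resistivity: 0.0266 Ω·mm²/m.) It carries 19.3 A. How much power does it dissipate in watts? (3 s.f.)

5180 W

ρ = 0.0266 Ω·mm²/m = 2.66×10^-8 Ω·m
A = π(d/2)² = π(6.3500e-04 m)² = 1.2668e-06 m²
L = m/(density·A) = 2.24/(2670×1.2668e-06) = 662.3 m
R = ρL/A = (2.66×10^-8)(662.3)/(1.2668e-06) = 13.91 Ω
P = I²R = (19.3)² × 13.91 = 5180 W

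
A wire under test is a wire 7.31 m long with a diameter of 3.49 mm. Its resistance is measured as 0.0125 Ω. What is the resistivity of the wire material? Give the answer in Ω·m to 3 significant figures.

1.64×10^-8 Ω·m

A = π(d/2)² = π(1.7450e-03 m)² = 9.566e-06 m²
ρ = RA/L = (0.0125)(9.566e-06)/(7.31) = 1.64×10^-8 Ω·m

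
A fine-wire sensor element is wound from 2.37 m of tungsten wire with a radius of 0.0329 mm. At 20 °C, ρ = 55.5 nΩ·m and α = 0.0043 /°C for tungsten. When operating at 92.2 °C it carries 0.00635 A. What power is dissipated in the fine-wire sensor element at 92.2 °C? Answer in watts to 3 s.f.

0.00204 W

ρ = 55.5 nΩ·m = 5.55×10^-8 Ω·m
A = πr² = π(3.2900e-05 m)² = 3.400e-09 m²
R₍20₎ = ρL/A = (5.55×10^-8)(2.37)/(3.400e-09) = 38.68 Ω
R₍92.2₎ = R₍20₎(1 + αΔT) = 38.68 × (1 + 0.0043×72.2) = 50.69 Ω
P = I²R = (0.00635)² × 50.69 = 0.00204 W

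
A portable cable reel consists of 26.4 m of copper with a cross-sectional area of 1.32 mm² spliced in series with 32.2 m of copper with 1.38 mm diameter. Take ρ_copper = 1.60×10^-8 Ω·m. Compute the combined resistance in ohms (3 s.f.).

0.664 Ω

Segment 1: A = 1.32 mm² = 1.320e-06 m²
R₁ = ρL/A = (1.60×10^-8)(26.4)/(1.320e-06) = 0.32 Ω
Segment 2: A = π(d/2)² = π(6.9000e-04 m)² = 1.496e-06 m²
R₂ = (1.60×10^-8)(32.2)/(1.496e-06) = 0.3445 Ω
R = R₁ + R₂ = 0.664 Ω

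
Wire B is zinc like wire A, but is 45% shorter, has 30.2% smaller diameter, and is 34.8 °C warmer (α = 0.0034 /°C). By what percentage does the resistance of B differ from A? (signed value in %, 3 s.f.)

26.2%

R ∝ ρL/d² with ρ ∝ (1+αΔT), so R_B/R_A = (1 − 45/100) × (1 − 30.2/100)⁻² × (1 + 0.0034×34.8)
= 0.55 × 2.053 × 1.118 = 1.262
(R_B − R_A)/R_A = 1.262 − 1 = 26.2%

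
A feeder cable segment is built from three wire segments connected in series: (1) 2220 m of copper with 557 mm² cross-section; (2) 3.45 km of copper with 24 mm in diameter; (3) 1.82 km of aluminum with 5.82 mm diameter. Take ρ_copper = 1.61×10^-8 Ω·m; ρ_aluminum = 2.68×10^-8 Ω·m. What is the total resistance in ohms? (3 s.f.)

2.02 Ω

Seg 1: A = 557 mm² = 5.570e-04 m²
R_1 = (1.61×10^-8)(2220)/(5.570e-04) = 0.06417 Ω
Seg 2: A = π(d/2)² = π(1.2000e-02 m)² = 4.524e-04 m²
R_2 = (1.61×10^-8)(3450)/(4.524e-04) = 0.1228 Ω
Seg 3: A = π(d/2)² = π(2.9100e-03 m)² = 2.660e-05 m²
R_3 = (2.68×10^-8)(1820)/(2.660e-05) = 1.833 Ω
R_total = R_1 + R_2 + R_3 = 2.02 Ω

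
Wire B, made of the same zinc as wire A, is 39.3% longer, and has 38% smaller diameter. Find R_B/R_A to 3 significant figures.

3.62

R ∝ L/d², so R_B/R_A = (1 + 39.3/100) × (1 − 38/100)⁻²
= 1.393 × 2.602 = 3.62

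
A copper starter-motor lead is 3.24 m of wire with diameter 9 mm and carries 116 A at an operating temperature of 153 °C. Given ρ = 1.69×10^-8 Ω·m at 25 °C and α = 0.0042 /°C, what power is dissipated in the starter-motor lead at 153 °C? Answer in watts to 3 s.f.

17.8 W

A = π(d/2)² = π(4.5000e-03 m)² = 6.362e-05 m²
R₍25₎ = ρL/A = (1.69×10^-8)(3.24)/(6.362e-05) = 8.607×10^-4 Ω
R₍153₎ = R₍25₎(1 + αΔT) = 8.607×10^-4 × (1 + 0.0042×128) = 0.001323 Ω
P = I²R = (116)² × 0.001323 = 17.8 W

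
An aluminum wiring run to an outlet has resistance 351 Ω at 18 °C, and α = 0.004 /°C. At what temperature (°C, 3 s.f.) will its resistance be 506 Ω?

128 °C

R = R₀(1 + α(T − T₀)) ⇒ T = T₀ + (R/R₀ − 1)/α
T = 18 + (506/351 − 1)/0.004 = 18 + (0.4416)/0.004 = 128 °C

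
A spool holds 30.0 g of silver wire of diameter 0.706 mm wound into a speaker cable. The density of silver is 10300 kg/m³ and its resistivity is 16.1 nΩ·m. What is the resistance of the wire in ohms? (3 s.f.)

ρ = 16.1 nΩ·m = 1.61×10^-8 Ω·m
A = π(d/2)² = π(3.5300e-04 m)² = 3.9147e-07 m²
L = m/(density·A) = 0.03/(10300×3.9147e-07) = 7.44 m
R = ρL/A = (1.61×10^-8)(7.44)/(3.9147e-07) = 0.306 Ω

0.306 Ω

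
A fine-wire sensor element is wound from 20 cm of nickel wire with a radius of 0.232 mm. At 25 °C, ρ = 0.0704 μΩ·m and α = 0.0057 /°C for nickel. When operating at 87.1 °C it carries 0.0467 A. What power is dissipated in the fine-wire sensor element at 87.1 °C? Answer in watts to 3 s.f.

ρ = 0.0704 μΩ·m = 7.04×10^-8 Ω·m
A = πr² = π(2.3200e-04 m)² = 1.691e-07 m²
R₍25₎ = ρL/A = (7.04×10^-8)(0.2)/(1.691e-07) = 0.08327 Ω
R₍87.1₎ = R₍25₎(1 + αΔT) = 0.08327 × (1 + 0.0057×62.1) = 0.1127 Ω
P = I²R = (0.0467)² × 0.1127 = 2.46×10^-4 W

2.46×10^-4 W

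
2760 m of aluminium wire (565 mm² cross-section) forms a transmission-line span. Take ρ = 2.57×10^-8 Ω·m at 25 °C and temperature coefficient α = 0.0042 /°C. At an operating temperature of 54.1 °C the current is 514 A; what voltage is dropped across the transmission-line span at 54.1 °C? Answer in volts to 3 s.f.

A = 565 mm² = 5.650e-04 m²
R₍25₎ = ρL/A = (2.57×10^-8)(2760)/(5.650e-04) = 0.1255 Ω
R₍54.1₎ = R₍25₎(1 + αΔT) = 0.1255 × (1 + 0.0042×29.1) = 0.1409 Ω
V = IR = 514 × 0.1409 = 72.4 V

72.4 V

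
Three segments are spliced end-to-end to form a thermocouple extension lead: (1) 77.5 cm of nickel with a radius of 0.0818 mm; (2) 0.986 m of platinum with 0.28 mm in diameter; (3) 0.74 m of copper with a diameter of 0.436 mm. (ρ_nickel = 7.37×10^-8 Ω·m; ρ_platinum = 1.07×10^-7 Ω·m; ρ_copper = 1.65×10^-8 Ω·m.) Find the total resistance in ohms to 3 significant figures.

4.51 Ω

Seg 1: A = πr² = π(8.1800e-05 m)² = 2.102e-08 m²
R_1 = (7.37×10^-8)(0.775)/(2.102e-08) = 2.717 Ω
Seg 2: A = π(d/2)² = π(1.4000e-04 m)² = 6.158e-08 m²
R_2 = (1.07×10^-7)(0.986)/(6.158e-08) = 1.713 Ω
Seg 3: A = π(d/2)² = π(2.1800e-04 m)² = 1.493e-07 m²
R_3 = (1.65×10^-8)(0.74)/(1.493e-07) = 0.08178 Ω
R_total = R_1 + R_2 + R_3 = 4.51 Ω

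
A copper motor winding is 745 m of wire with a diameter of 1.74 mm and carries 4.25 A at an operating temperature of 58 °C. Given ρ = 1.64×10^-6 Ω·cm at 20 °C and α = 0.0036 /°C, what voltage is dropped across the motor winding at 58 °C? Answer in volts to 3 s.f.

24.8 V

ρ = 1.64×10^-6 Ω·cm = 1.64×10^-8 Ω·m
A = π(d/2)² = π(8.7000e-04 m)² = 2.378e-06 m²
R₍20₎ = ρL/A = (1.64×10^-8)(745)/(2.378e-06) = 5.138 Ω
R₍58₎ = R₍20₎(1 + αΔT) = 5.138 × (1 + 0.0036×38) = 5.841 Ω
V = IR = 4.25 × 5.841 = 24.8 V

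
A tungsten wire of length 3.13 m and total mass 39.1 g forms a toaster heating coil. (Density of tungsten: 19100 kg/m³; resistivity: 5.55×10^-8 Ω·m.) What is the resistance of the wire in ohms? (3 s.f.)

0.266 Ω

A = m/(density·L) = 0.0391/(19100×3.13) = 6.5403e-07 m²
R = ρL/A = (5.55×10^-8)(3.13)/(6.5403e-07) = 0.266 Ω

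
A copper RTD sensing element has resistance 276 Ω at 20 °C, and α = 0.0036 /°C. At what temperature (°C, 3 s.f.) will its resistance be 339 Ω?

83.4 °C

R = R₀(1 + α(T − T₀)) ⇒ T = T₀ + (R/R₀ − 1)/α
T = 20 + (339/276 − 1)/0.0036 = 20 + (0.2283)/0.0036 = 83.4 °C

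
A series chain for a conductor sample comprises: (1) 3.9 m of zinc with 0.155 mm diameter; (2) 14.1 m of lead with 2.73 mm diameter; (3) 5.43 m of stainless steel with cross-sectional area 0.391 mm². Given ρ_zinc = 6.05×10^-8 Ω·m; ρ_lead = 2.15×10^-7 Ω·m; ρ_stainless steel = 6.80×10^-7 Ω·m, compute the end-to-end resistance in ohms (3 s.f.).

22.5 Ω

Seg 1: A = π(d/2)² = π(7.7500e-05 m)² = 1.887e-08 m²
R_1 = (6.05×10^-8)(3.9)/(1.887e-08) = 12.5 Ω
Seg 2: A = π(d/2)² = π(1.3650e-03 m)² = 5.853e-06 m²
R_2 = (2.15×10^-7)(14.1)/(5.853e-06) = 0.5179 Ω
Seg 3: A = 0.391 mm² = 3.910e-07 m²
R_3 = (6.80×10^-7)(5.43)/(3.910e-07) = 9.443 Ω
R_total = R_1 + R_2 + R_3 = 22.5 Ω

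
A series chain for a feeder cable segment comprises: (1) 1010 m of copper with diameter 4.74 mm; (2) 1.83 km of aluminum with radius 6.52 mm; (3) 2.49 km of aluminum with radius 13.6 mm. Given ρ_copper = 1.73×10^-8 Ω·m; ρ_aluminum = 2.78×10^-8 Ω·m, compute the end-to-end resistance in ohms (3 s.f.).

1.49 Ω

Seg 1: A = π(d/2)² = π(2.3700e-03 m)² = 1.765e-05 m²
R_1 = (1.73×10^-8)(1010)/(1.765e-05) = 0.9902 Ω
Seg 2: A = πr² = π(6.5200e-03 m)² = 1.336e-04 m²
R_2 = (2.78×10^-8)(1830)/(1.336e-04) = 0.3809 Ω
Seg 3: A = πr² = π(1.3600e-02 m)² = 5.811e-04 m²
R_3 = (2.78×10^-8)(2490)/(5.811e-04) = 0.1191 Ω
R_total = R_1 + R_2 + R_3 = 1.49 Ω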